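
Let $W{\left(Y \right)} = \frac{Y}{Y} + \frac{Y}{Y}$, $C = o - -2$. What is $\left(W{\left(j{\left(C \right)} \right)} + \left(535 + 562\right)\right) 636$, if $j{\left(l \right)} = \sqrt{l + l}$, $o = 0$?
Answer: $698964$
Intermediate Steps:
$C = 2$ ($C = 0 - -2 = 0 + 2 = 2$)
$j{\left(l \right)} = \sqrt{2} \sqrt{l}$ ($j{\left(l \right)} = \sqrt{2 l} = \sqrt{2} \sqrt{l}$)
$W{\left(Y \right)} = 2$ ($W{\left(Y \right)} = 1 + 1 = 2$)
$\left(W{\left(j{\left(C \right)} \right)} + \left(535 + 562\right)\right) 636 = \left(2 + \left(535 + 562\right)\right) 636 = \left(2 + 1097\right) 636 = 1099 \cdot 636 = 698964$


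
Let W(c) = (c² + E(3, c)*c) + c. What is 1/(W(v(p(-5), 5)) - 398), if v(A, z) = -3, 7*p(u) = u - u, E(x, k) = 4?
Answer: -1/404 ≈ -0.0024752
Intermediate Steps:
p(u) = 0 (p(u) = (u - u)/7 = (⅐)*0 = 0)
W(c) = c² + 5*c (W(c) = (c² + 4*c) + c = c² + 5*c)
1/(W(v(p(-5), 5)) - 398) = 1/(-3*(5 - 3) - 398) = 1/(-3*2 - 398) = 1/(-6 - 398) = 1/(-404) = -1/404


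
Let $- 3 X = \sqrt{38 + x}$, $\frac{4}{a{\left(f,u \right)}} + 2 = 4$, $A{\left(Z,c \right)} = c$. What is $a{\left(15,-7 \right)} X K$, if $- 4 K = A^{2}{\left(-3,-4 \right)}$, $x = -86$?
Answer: $\frac{32 i \sqrt{3}}{3} \approx 18.475 i$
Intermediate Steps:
$a{\left(f,u \right)} = 2$ ($a{\left(f,u \right)} = \frac{4}{-2 + 4} = \frac{4}{2} = 4 \cdot \frac{1}{2} = 2$)
$K = -4$ ($K = - \frac{\left(-4\right)^{2}}{4} = \left(- \frac{1}{4}\right) 16 = -4$)
$X = - \frac{4 i \sqrt{3}}{3}$ ($X = - \frac{\sqrt{38 - 86}}{3} = - \frac{\sqrt{-48}}{3} = - \frac{4 i \sqrt{3}}{3} \approx - 2.3094 i$)
$a{\left(15,-7 \right)} X K = 2 \left(- \frac{4 i \sqrt{3}}{3}\right) \left(-4\right) = - \frac{8 i \sqrt{3}}{3} \left(-4\right) = \frac{32 i \sqrt{3}}{3}$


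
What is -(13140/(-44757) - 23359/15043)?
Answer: 19732441/10686977 ≈ 1.8464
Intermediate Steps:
-(13140/(-44757) - 23359/15043) = -(13140*(-1/44757) - 23359*1/15043) = -(-1460/4973 - 3337/2149) = -1*(-19732441/10686977) = 19732441/10686977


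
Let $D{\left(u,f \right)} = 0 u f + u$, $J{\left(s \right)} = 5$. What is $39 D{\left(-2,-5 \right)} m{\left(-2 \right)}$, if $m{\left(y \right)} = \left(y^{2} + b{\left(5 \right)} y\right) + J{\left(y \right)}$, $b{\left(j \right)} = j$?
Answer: $78$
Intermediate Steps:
$D{\left(u,f \right)} = u$ ($D{\left(u,f \right)} = 0 f + u = 0 + u = u$)
$m{\left(y \right)} = 5 + y^{2} + 5 y$ ($m{\left(y \right)} = \left(y^{2} + 5 y\right) + 5 = 5 + y^{2} + 5 y$)
$39 D{\left(-2,-5 \right)} m{\left(-2 \right)} = 39 \left(-2\right) \left(5 + \left(-2\right)^{2} + 5 \left(-2\right)\right) = - 78 \left(5 + 4 - 10\right) = \left(-78\right) \left(-1\right) = 78$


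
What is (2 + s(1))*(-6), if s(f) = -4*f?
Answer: 12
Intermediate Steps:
(2 + s(1))*(-6) = (2 - 4*1)*(-6) = (2 - 4)*(-6) = -2*(-6) = 12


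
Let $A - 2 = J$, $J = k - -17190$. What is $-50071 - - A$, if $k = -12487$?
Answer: $-45366$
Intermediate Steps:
$J = 4703$ ($J = -12487 - -17190 = -12487 + 17190 = 4703$)
$A = 4705$ ($A = 2 + 4703 = 4705$)
$-50071 - - A = -50071 - \left(-1\right) 4705 = -50071 - -4705 = -50071 + 4705 = -45366$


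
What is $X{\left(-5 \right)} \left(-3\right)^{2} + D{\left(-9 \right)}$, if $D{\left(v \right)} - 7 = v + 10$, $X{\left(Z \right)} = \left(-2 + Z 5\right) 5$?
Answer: $-1207$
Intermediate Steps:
$X{\left(Z \right)} = -10 + 25 Z$ ($X{\left(Z \right)} = \left(-2 + 5 Z\right) 5 = -10 + 25 Z$)
$D{\left(v \right)} = 17 + v$ ($D{\left(v \right)} = 7 + \left(v + 10\right) = 7 + \left(10 + v\right) = 17 + v$)
$X{\left(-5 \right)} \left(-3\right)^{2} + D{\left(-9 \right)} = \left(-10 + 25 \left(-5\right)\right) \left(-3\right)^{2} + \left(17 - 9\right) = \left(-10 - 125\right) 9 + 8 = \left(-135\right) 9 + 8 = -1215 + 8 = -1207$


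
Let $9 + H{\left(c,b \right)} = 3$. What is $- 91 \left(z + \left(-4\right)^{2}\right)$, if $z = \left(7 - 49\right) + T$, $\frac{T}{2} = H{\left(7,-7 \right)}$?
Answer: $3458$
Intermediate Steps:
$H{\left(c,b \right)} = -6$ ($H{\left(c,b \right)} = -9 + 3 = -6$)
$T = -12$ ($T = 2 \left(-6\right) = -12$)
$z = -54$ ($z = \left(7 - 49\right) - 12 = -42 - 12 = -54$)
$- 91 \left(z + \left(-4\right)^{2}\right) = - 91 \left(-54 + \left(-4\right)^{2}\right) = - 91 \left(-54 + 16\right) = \left(-91\right) \left(-38\right) = 3458$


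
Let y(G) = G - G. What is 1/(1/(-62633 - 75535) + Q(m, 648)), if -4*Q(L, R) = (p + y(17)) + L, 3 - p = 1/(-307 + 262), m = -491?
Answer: 76760/9364293 ≈ 0.0081971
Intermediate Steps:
p = 136/45 (p = 3 - 1/(-307 + 262) = 3 - 1/(-45) = 3 - 1*(-1/45) = 3 + 1/45 = 136/45 ≈ 3.0222)
y(G) = 0
Q(L, R) = -34/45 - L/4 (Q(L, R) = -((136/45 + 0) + L)/4 = -(136/45 + L)/4 = -34/45 - L/4)
1/(1/(-62633 - 75535) + Q(m, 648)) = 1/(1/(-62633 - 75535) + (-34/45 - ¼*(-491))) = 1/(1/(-138168) + (-34/45 + 491/4)) = 1/(-1/138168 + 21959/180) = 1/(9364293/76760) = 76760/9364293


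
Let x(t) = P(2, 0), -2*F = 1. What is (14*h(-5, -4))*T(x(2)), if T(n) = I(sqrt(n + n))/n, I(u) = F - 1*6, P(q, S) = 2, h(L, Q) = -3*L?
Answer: -1365/2 ≈ -682.50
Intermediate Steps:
F = -1/2 (F = -1/2*1 = -1/2 ≈ -0.50000)
x(t) = 2
I(u) = -13/2 (I(u) = -1/2 - 1*6 = -1/2 - 6 = -13/2)
T(n) = -13/(2*n)
(14*h(-5, -4))*T(x(2)) = (14*(-3*(-5)))*(-13/2/2) = (14*15)*(-13/2*1/2) = 210*(-13/4) = -1365/2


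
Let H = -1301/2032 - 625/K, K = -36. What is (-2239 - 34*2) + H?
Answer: -41884625/18288 ≈ -2290.3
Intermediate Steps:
H = 305791/18288 (H = -1301/2032 - 625/(-36) = -1301*1/2032 - 625*(-1/36) = -1301/2032 + 625/36 = 305791/18288 ≈ 16.721)
(-2239 - 34*2) + H = (-2239 - 34*2) + 305791/18288 = (-2239 - 1*68) + 305791/18288 = (-2239 - 68) + 305791/18288 = -2307 + 305791/18288 = -41884625/18288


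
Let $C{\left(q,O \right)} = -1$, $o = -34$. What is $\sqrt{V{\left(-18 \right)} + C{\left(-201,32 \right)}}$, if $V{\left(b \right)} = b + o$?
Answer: $i \sqrt{53} \approx 7.2801 i$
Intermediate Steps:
$V{\left(b \right)} = -34 + b$ ($V{\left(b \right)} = b - 34 = -34 + b$)
$\sqrt{V{\left(-18 \right)} + C{\left(-201,32 \right)}} = \sqrt{\left(-34 - 18\right) - 1} = \sqrt{-52 - 1} = \sqrt{-53} = i \sqrt{53}$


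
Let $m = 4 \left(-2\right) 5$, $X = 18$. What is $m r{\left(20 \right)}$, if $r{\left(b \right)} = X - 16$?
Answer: $-80$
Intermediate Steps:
$r{\left(b \right)} = 2$ ($r{\left(b \right)} = 18 - 16 = 2$)
$m = -40$ ($m = \left(-8\right) 5 = -40$)
$m r{\left(20 \right)} = \left(-40\right) 2 = -80$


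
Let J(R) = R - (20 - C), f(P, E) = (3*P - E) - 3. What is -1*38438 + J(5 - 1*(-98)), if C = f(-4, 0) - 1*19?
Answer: -38389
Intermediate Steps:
f(P, E) = -3 - E + 3*P (f(P, E) = (-E + 3*P) - 3 = -3 - E + 3*P)
C = -34 (C = (-3 - 1*0 + 3*(-4)) - 1*19 = (-3 + 0 - 12) - 19 = -15 - 19 = -34)
J(R) = -54 + R (J(R) = R - (20 - 1*(-34)) = R - (20 + 34) = R - 1*54 = R - 54 = -54 + R)
-1*38438 + J(5 - 1*(-98)) = -1*38438 + (-54 + (5 - 1*(-98))) = -38438 + (-54 + (5 + 98)) = -38438 + (-54 + 103) = -38438 + 49 = -38389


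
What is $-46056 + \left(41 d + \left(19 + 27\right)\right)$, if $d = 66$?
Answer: $-43304$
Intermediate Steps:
$-46056 + \left(41 d + \left(19 + 27\right)\right) = -46056 + \left(41 \cdot 66 + \left(19 + 27\right)\right) = -46056 + \left(2706 + 46\right) = -46056 + 2752 = -43304$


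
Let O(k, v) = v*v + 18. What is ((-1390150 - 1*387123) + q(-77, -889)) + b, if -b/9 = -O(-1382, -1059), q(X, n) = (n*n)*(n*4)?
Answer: -2802065258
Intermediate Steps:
O(k, v) = 18 + v² (O(k, v) = v² + 18 = 18 + v²)
q(X, n) = 4*n³ (q(X, n) = n²*(4*n) = 4*n³)
b = 10093491 (b = -(-9)*(18 + (-1059)²) = -(-9)*(18 + 1121481) = -(-9)*1121499 = -9*(-1121499) = 10093491)
((-1390150 - 1*387123) + q(-77, -889)) + b = ((-1390150 - 1*387123) + 4*(-889)³) + 10093491 = ((-1390150 - 387123) + 4*(-702595369)) + 10093491 = (-1777273 - 2810381476) + 10093491 = -2812158749 + 10093491 = -2802065258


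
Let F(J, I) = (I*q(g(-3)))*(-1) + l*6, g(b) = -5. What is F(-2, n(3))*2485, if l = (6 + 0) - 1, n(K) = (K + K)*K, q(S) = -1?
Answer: 119280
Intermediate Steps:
n(K) = 2*K² (n(K) = (2*K)*K = 2*K²)
l = 5 (l = 6 - 1 = 5)
F(J, I) = 30 + I (F(J, I) = (I*(-1))*(-1) + 5*6 = -I*(-1) + 30 = I + 30 = 30 + I)
F(-2, n(3))*2485 = (30 + 2*3²)*2485 = (30 + 2*9)*2485 = (30 + 18)*2485 = 48*2485 = 119280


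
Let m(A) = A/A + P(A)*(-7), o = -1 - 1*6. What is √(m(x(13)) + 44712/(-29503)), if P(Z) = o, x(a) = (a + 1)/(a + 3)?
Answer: √42202212314/29503 ≈ 6.9631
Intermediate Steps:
x(a) = (1 + a)/(3 + a)
o = -7 (o = -1 - 6 = -7)
P(Z) = -7
m(A) = 50 (m(A) = A/A - 7*(-7) = 1 + 49 = 50)
√(m(x(13)) + 44712/(-29503)) = √(50 + 44712/(-29503)) = √(50 + 44712*(-1/29503)) = √(50 - 44712/29503) = √(1430438/29503) = √42202212314/29503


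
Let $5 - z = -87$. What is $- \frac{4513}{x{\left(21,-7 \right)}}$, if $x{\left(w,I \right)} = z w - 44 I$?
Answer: $- \frac{4513}{2240} \approx -2.0147$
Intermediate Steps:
$z = 92$ ($z = 5 - -87 = 5 + 87 = 92$)
$x{\left(w,I \right)} = - 44 I + 92 w$ ($x{\left(w,I \right)} = 92 w - 44 I = - 44 I + 92 w$)
$- \frac{4513}{x{\left(21,-7 \right)}} = - \frac{4513}{\left(-44\right) \left(-7\right) + 92 \cdot 21} = - \frac{4513}{308 + 1932} = - \frac{4513}{2240}$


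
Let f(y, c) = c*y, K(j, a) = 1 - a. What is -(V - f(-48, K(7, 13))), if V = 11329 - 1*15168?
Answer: 4415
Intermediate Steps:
V = -3839 (V = 11329 - 15168 = -3839)
-(V - f(-48, K(7, 13))) = -(-3839 - (1 - 1*13)*(-48)) = -(-3839 - (1 - 13)*(-48)) = -(-3839 - (-12)*(-48)) = -(-3839 - 1*576) = -(-3839 - 576) = -1*(-4415) = 4415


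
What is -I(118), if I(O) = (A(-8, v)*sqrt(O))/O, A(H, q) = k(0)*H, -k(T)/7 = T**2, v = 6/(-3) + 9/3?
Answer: 0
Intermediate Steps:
v = 1 (v = 6*(-1/3) + 9*(1/3) = -2 + 3 = 1)
k(T) = -7*T**2
A(H, q) = 0 (A(H, q) = (-7*0**2)*H = (-7*0)*H = 0*H = 0)
I(O) = 0 (I(O) = (0*sqrt(O))/O = 0/O = 0)
-I(118) = -1*0 = 0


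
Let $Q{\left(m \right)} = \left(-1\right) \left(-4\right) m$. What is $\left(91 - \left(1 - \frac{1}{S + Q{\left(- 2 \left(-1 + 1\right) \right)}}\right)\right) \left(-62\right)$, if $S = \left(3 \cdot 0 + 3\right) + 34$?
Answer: $- \frac{206522}{37} \approx -5581.7$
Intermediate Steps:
$Q{\left(m \right)} = 4 m$
$S = 37$ ($S = \left(0 + 3\right) + 34 = 3 + 34 = 37$)
$\left(91 - \left(1 - \frac{1}{S + Q{\left(- 2 \left(-1 + 1\right) \right)}}\right)\right) \left(-62\right) = \left(91 - \left(1 - \frac{1}{37 + 4 \left(- 2 \left(-1 + 1\right)\right)}\right)\right) \left(-62\right) = \left(91 - \left(1 - \frac{1}{37 + 4 \left(\left(-2\right) 0\right)}\right)\right) \left(-62\right) = \left(91 - \left(1 - \frac{1}{37 + 4 \cdot 0}\right)\right) \left(-62\right) = \left(91 - \left(1 - \frac{1}{37 + 0}\right)\right) \left(-62\right) = \left(91 - \left(1 - \frac{1}{37}\right)\right) \left(-62\right) = \left(91 + \left(\frac{1}{37} - 1\right)\right) \left(-62\right) = \left(91 - \frac{36}{37}\right) \left(-62\right) = \frac{3331}{37} \left(-62\right) = - \frac{206522}{37}$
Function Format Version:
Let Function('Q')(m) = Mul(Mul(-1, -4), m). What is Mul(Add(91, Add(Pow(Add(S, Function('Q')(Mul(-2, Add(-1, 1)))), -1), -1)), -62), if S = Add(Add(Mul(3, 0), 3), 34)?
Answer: Rational(-206522, 37) ≈ -5581.7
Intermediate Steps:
Function('Q')(m) = Mul(4, m)
S = 37 (S = Add(Add(0, 3), 34) = Add(3, 34) = 37)
Mul(Add(91, Add(Pow(Add(S, Function('Q')(Mul(-2, Add(-1, 1)))), -1), -1)), -62) = Mul(Add(91, Add(Pow(Add(37, Mul(4, Mul(-2, Add(-1, 1)))), -1), -1)), -62) = Mul(Add(91, Add(Pow(Add(37, Mul(4, Mul(-2, 0))), -1), -1)), -62) = Mul(Add(91, Add(Pow(Add(37, Mul(4, 0)), -1), -1)), -62) = Mul(Add(91, Add(Pow(Add(37, 0), -1), -1)), -62) = Mul(Add(91, Add(Pow(37, -1), -1)), -62) = Mul(Add(91, Add(Rational(1, 37), -1)), -62) = Mul(Add(91, Rational(-36, 37)), -62) = Mul(Rational(3331, 37), -62) = Rational(-206522, 37)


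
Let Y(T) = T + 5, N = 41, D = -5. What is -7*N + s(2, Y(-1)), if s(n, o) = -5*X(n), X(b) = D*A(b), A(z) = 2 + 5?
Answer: -112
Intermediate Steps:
A(z) = 7
X(b) = -35 (X(b) = -5*7 = -35)
Y(T) = 5 + T
s(n, o) = 175 (s(n, o) = -5*(-35) = 175)
-7*N + s(2, Y(-1)) = -7*41 + 175 = -287 + 175 = -112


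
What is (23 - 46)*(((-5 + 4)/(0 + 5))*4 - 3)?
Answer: 437/5 ≈ 87.400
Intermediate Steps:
(23 - 46)*(((-5 + 4)/(0 + 5))*4 - 3) = -23*(-1/5*4 - 3) = -23*(-1*⅕*4 - 3) = -23*(-⅕*4 - 3) = -23*(-⅘ - 3) = -23*(-19/5) = 437/5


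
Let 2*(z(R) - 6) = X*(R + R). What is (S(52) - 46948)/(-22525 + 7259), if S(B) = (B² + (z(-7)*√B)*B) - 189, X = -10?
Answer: 44433/15266 - 3952*√13/7633 ≈ 1.0438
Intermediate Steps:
z(R) = 6 - 10*R (z(R) = 6 + (-10*(R + R))/2 = 6 + (-20*R)/2 = 6 - 10*R)
S(B) = -189 + B² + 76*B^(3/2) (S(B) = (B² + ((6 - 10*(-7))*√B)*B) - 189 = (B² + ((6 + 70)*√B)*B) - 189 = (B² + (76*√B)*B) - 189 = (B² + 76*B^(3/2)) - 189 = -189 + B² + 76*B^(3/2))
(S(52) - 46948)/(-22525 + 7259) = ((-189 + 52² + 76*52^(3/2)) - 46948)/(-22525 + 7259) = ((-189 + 2704 + 76*(104*√13)) - 46948)/(-15266) = ((-189 + 2704 + 7904*√13) - 46948)*(-1/15266) = ((2515 + 7904*√13) - 46948)*(-1/15266) = (-44433 + 7904*√13)*(-1/15266) = 44433/15266 - 3952*√13/7633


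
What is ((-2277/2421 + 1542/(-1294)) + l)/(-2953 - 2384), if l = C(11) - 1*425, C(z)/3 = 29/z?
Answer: 802591274/10217542401 ≈ 0.078550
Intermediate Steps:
C(z) = 87/z (C(z) = 3*(29/z) = 87/z)
l = -4588/11 (l = 87/11 - 1*425 = 87*(1/11) - 425 = 87/11 - 425 = -4588/11 ≈ -417.09)
((-2277/2421 + 1542/(-1294)) + l)/(-2953 - 2384) = ((-2277/2421 + 1542/(-1294)) - 4588/11)/(-2953 - 2384) = ((-2277*1/2421 + 1542*(-1/1294)) - 4588/11)/(-5337) = ((-253/269 - 771/647) - 4588/11)*(-1/5337) = (-371090/174043 - 4588/11)*(-1/5337) = -802591274/1914473*(-1/5337) = 802591274/10217542401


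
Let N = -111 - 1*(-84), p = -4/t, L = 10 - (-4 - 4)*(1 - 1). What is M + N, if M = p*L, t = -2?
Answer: -7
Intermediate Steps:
L = 10 (L = 10 - (-8)*0 = 10 - 1*0 = 10 + 0 = 10)
p = 2 (p = -4/(-2) = -4*(-½) = 2)
M = 20 (M = 2*10 = 20)
N = -27 (N = -111 + 84 = -27)
M + N = 20 - 27 = -7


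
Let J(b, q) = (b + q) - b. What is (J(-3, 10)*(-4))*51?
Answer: -2040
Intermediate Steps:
J(b, q) = q
(J(-3, 10)*(-4))*51 = (10*(-4))*51 = -40*51 = -2040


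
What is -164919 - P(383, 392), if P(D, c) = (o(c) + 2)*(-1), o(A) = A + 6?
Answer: -164519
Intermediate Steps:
o(A) = 6 + A
P(D, c) = -8 - c (P(D, c) = ((6 + c) + 2)*(-1) = (8 + c)*(-1) = -8 - c)
-164919 - P(383, 392) = -164919 - (-8 - 1*392) = -164919 - (-8 - 392) = -164919 - 1*(-400) = -164919 + 400 = -164519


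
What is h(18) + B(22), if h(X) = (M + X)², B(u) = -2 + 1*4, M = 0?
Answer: 326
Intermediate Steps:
B(u) = 2 (B(u) = -2 + 4 = 2)
h(X) = X² (h(X) = (0 + X)² = X²)
h(18) + B(22) = 18² + 2 = 324 + 2 = 326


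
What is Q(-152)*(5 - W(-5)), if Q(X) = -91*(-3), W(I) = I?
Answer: 2730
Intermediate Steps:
Q(X) = 273
Q(-152)*(5 - W(-5)) = 273*(5 - 1*(-5)) = 273*(5 + 5) = 273*10 = 2730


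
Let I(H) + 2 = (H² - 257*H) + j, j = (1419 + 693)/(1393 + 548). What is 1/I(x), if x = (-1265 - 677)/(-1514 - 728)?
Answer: -813046727/181124595052 ≈ -0.0044889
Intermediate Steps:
j = 704/647 (j = 2112/1941 = 2112*(1/1941) = 704/647 ≈ 1.0881)
x = 971/1121 (x = -1942/(-2242) = -1942*(-1/2242) = 971/1121 ≈ 0.86619)
I(H) = -590/647 + H² - 257*H (I(H) = -2 + ((H² - 257*H) + 704/647) = -2 + (704/647 + H² - 257*H) = -590/647 + H² - 257*H)
1/I(x) = 1/(-590/647 + (971/1121)² - 257*971/1121) = 1/(-590/647 + 942841/1256641 - 249547/1121) = 1/(-181124595052/813046727) = -813046727/181124595052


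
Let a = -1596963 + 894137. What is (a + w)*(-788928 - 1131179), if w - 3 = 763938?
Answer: -117347339305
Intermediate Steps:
w = 763941 (w = 3 + 763938 = 763941)
a = -702826
(a + w)*(-788928 - 1131179) = (-702826 + 763941)*(-788928 - 1131179) = 61115*(-1920107) = -117347339305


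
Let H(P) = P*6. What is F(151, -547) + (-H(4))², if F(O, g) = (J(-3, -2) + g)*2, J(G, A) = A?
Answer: -522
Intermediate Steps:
H(P) = 6*P
F(O, g) = -4 + 2*g (F(O, g) = (-2 + g)*2 = -4 + 2*g)
F(151, -547) + (-H(4))² = (-4 + 2*(-547)) + (-6*4)² = (-4 - 1094) + (-1*24)² = -1098 + (-24)² = -1098 + 576 = -522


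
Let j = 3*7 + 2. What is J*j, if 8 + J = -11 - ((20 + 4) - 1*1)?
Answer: -966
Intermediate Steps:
j = 23 (j = 21 + 2 = 23)
J = -42 (J = -8 + (-11 - ((20 + 4) - 1*1)) = -8 + (-11 - (24 - 1)) = -8 + (-11 - 1*23) = -8 + (-11 - 23) = -8 - 34 = -42)
J*j = -42*23 = -966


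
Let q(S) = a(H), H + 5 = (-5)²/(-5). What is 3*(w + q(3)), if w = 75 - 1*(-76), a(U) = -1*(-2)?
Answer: 459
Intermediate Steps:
H = -10 (H = -5 + (-5)²/(-5) = -5 + 25*(-⅕) = -5 - 5 = -10)
a(U) = 2
q(S) = 2
w = 151 (w = 75 + 76 = 151)
3*(w + q(3)) = 3*(151 + 2) = 3*153 = 459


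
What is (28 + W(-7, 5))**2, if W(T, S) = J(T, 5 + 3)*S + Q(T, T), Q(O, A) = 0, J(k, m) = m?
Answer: 4624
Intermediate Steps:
W(T, S) = 8*S (W(T, S) = (5 + 3)*S + 0 = 8*S + 0 = 8*S)
(28 + W(-7, 5))**2 = (28 + 8*5)**2 = (28 + 40)**2 = 68**2 = 4624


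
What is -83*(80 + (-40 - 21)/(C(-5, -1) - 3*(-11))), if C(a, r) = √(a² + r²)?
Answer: -6891241/1063 - 5063*√26/1063 ≈ -6507.1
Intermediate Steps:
-83*(80 + (-40 - 21)/(C(-5, -1) - 3*(-11))) = -83*(80 + (-40 - 21)/(√((-5)² + (-1)²) - 3*(-11))) = -83*(80 - 61/(√(25 + 1) + 33)) = -83*(80 - 61/(√26 + 33)) = -83*(80 - 61/(33 + √26)) = -6640 + 5063/(33 + √26)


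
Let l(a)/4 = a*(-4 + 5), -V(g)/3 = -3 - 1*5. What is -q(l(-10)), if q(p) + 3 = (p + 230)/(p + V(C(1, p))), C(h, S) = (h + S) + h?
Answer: 119/8 ≈ 14.875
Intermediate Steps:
C(h, S) = S + 2*h (C(h, S) = (S + h) + h = S + 2*h)
V(g) = 24 (V(g) = -3*(-3 - 1*5) = -3*(-3 - 5) = -3*(-8) = 24)
l(a) = 4*a (l(a) = 4*(a*(-4 + 5)) = 4*(a*1) = 4*a)
q(p) = -3 + (230 + p)/(24 + p) (q(p) = -3 + (p + 230)/(p + 24) = -3 + (230 + p)/(24 + p))
-q(l(-10)) = -2*(79 - 4*(-10))/(24 + 4*(-10)) = -2*(79 - 1*(-40))/(24 - 40) = -2*(79 + 40)/(-16) = -2*(-1)*119/16 = -1*(-119/8) = 119/8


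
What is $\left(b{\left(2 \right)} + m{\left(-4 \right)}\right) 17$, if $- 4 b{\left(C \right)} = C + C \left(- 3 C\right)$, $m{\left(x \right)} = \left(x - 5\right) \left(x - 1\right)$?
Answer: $\frac{1615}{2} \approx 807.5$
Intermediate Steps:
$m{\left(x \right)} = \left(-1 + x\right) \left(-5 + x\right)$ ($m{\left(x \right)} = \left(-5 + x\right) \left(-1 + x\right) = \left(-1 + x\right) \left(-5 + x\right)$)
$b{\left(C \right)} = - \frac{C}{4} + \frac{3 C^{2}}{4}$ ($b{\left(C \right)} = - \frac{C + C \left(- 3 C\right)}{4} = - \frac{C - 3 C^{2}}{4} = - \frac{C}{4} + \frac{3 C^{2}}{4}$)
$\left(b{\left(2 \right)} + m{\left(-4 \right)}\right) 17 = \left(\frac{1}{4} \cdot 2 \left(-1 + 3 \cdot 2\right) + \left(5 + \left(-4\right)^{2} - -24\right)\right) 17 = \left(\frac{1}{4} \cdot 2 \left(-1 + 6\right) + \left(5 + 16 + 24\right)\right) 17 = \left(\frac{1}{4} \cdot 2 \cdot 5 + 45\right) 17 = \left(\frac{5}{2} + 45\right) 17 = \frac{95}{2} \cdot 17 = \frac{1615}{2}$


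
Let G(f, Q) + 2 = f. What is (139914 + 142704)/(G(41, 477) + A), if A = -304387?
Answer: -141309/152174 ≈ -0.92860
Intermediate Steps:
G(f, Q) = -2 + f
(139914 + 142704)/(G(41, 477) + A) = (139914 + 142704)/((-2 + 41) - 304387) = 282618/(39 - 304387) = 282618/(-304348) = 282618*(-1/304348) = -141309/152174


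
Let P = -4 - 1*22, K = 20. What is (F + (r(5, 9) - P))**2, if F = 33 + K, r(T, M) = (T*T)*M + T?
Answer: 95481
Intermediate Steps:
r(T, M) = T + M*T**2 (r(T, M) = T**2*M + T = M*T**2 + T = T + M*T**2)
P = -26 (P = -4 - 22 = -26)
F = 53 (F = 33 + 20 = 53)
(F + (r(5, 9) - P))**2 = (53 + (5*(1 + 9*5) - 1*(-26)))**2 = (53 + (5*(1 + 45) + 26))**2 = (53 + (5*46 + 26))**2 = (53 + (230 + 26))**2 = (53 + 256)**2 = 309**2 = 95481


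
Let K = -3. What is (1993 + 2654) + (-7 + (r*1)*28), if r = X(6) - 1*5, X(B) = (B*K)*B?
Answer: 1476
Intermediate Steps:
X(B) = -3*B² (X(B) = (B*(-3))*B = (-3*B)*B = -3*B²)
r = -113 (r = -3*6² - 1*5 = -3*36 - 5 = -108 - 5 = -113)
(1993 + 2654) + (-7 + (r*1)*28) = (1993 + 2654) + (-7 - 113*1*28) = 4647 + (-7 - 113*28) = 4647 + (-7 - 3164) = 4647 - 3171 = 1476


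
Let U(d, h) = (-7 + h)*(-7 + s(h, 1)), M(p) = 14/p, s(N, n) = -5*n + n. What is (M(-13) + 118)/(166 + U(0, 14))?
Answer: 1520/1157 ≈ 1.3137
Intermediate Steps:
s(N, n) = -4*n
U(d, h) = 77 - 11*h (U(d, h) = (-7 + h)*(-7 - 4*1) = (-7 + h)*(-7 - 4) = (-7 + h)*(-11) = 77 - 11*h)
(M(-13) + 118)/(166 + U(0, 14)) = (14/(-13) + 118)/(166 + (77 - 11*14)) = (14*(-1/13) + 118)/(166 + (77 - 154)) = (-14/13 + 118)/(166 - 77) = (1520/13)/89 = (1520/13)*(1/89) = 1520/1157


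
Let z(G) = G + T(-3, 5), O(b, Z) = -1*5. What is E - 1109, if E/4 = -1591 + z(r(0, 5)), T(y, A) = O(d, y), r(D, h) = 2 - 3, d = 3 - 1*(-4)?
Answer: -7497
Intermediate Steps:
d = 7 (d = 3 + 4 = 7)
O(b, Z) = -5
r(D, h) = -1
T(y, A) = -5
z(G) = -5 + G (z(G) = G - 5 = -5 + G)
E = -6388 (E = 4*(-1591 + (-5 - 1)) = 4*(-1591 - 6) = 4*(-1597) = -6388)
E - 1109 = -6388 - 1109 = -7497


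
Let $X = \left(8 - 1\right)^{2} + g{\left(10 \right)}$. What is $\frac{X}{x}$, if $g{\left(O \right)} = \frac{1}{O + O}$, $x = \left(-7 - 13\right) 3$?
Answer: $- \frac{327}{400} \approx -0.8175$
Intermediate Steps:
$x = -60$ ($x = \left(-20\right) 3 = -60$)
$g{\left(O \right)} = \frac{1}{2 O}$
$X = \frac{981}{20}$ ($X = \left(8 - 1\right)^{2} + \frac{1}{2 \cdot 10} = 7^{2} + \frac{1}{2} \cdot \frac{1}{10} = 49 + \frac{1}{20} = \frac{981}{20} \approx 49.05$)
$\frac{X}{x} = \frac{981}{20 \left(-60\right)} = \frac{981}{20} \left(- \frac{1}{60}\right) = - \frac{327}{400}$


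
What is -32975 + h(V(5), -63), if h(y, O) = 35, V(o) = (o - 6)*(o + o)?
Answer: -32940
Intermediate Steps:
V(o) = 2*o*(-6 + o) (V(o) = (-6 + o)*(2*o) = 2*o*(-6 + o))
-32975 + h(V(5), -63) = -32975 + 35 = -32940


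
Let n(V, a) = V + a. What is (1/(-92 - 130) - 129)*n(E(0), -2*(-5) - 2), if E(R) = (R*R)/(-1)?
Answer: -114556/111 ≈ -1032.0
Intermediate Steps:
E(R) = -R**2 (E(R) = R**2*(-1) = -R**2)
(1/(-92 - 130) - 129)*n(E(0), -2*(-5) - 2) = (1/(-92 - 130) - 129)*(-1*0**2 + (-2*(-5) - 2)) = (1/(-222) - 129)*(-1*0 + (10 - 2)) = (-1/222 - 129)*(0 + 8) = -28639/222*8 = -114556/111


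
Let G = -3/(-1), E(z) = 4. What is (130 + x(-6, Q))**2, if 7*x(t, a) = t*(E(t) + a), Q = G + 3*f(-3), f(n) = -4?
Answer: 883600/49 ≈ 18033.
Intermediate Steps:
G = 3 (G = -3*(-1) = 3)
Q = -9 (Q = 3 + 3*(-4) = 3 - 12 = -9)
x(t, a) = t*(4 + a)/7 (x(t, a) = (t*(4 + a))/7 = t*(4 + a)/7)
(130 + x(-6, Q))**2 = (130 + (1/7)*(-6)*(4 - 9))**2 = (130 + (1/7)*(-6)*(-5))**2 = (130 + 30/7)**2 = (940/7)**2 = 883600/49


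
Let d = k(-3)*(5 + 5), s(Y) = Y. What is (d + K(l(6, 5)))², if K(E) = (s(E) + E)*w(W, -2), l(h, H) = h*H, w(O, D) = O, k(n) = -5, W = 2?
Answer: 4900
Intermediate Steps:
l(h, H) = H*h
K(E) = 4*E (K(E) = (E + E)*2 = (2*E)*2 = 4*E)
d = -50 (d = -5*(5 + 5) = -5*10 = -50)
(d + K(l(6, 5)))² = (-50 + 4*(5*6))² = (-50 + 4*30)² = (-50 + 120)² = 70² = 4900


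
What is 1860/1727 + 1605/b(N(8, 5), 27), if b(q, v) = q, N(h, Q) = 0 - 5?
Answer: -552507/1727 ≈ -319.92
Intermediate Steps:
N(h, Q) = -5
1860/1727 + 1605/b(N(8, 5), 27) = 1860/1727 + 1605/(-5) = 1860*(1/1727) + 1605*(-⅕) = 1860/1727 - 321 = -552507/1727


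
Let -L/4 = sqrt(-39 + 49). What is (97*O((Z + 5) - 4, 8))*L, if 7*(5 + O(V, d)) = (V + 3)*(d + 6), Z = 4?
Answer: -4268*sqrt(10) ≈ -13497.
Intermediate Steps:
L = -4*sqrt(10) (L = -4*sqrt(-39 + 49) = -4*sqrt(10) ≈ -12.649)
O(V, d) = -5 + (3 + V)*(6 + d)/7 (O(V, d) = -5 + ((V + 3)*(d + 6))/7 = -5 + ((3 + V)*(6 + d))/7 = -5 + (3 + V)*(6 + d)/7)
(97*O((Z + 5) - 4, 8))*L = (97*(-17/7 + (3/7)*8 + 6*((4 + 5) - 4)/7 + (1/7)*((4 + 5) - 4)*8))*(-4*sqrt(10)) = (97*(-17/7 + 24/7 + 6*(9 - 4)/7 + (1/7)*(9 - 4)*8))*(-4*sqrt(10)) = (97*(-17/7 + 24/7 + (6/7)*5 + (1/7)*5*8))*(-4*sqrt(10)) = (97*(-17/7 + 24/7 + 30/7 + 40/7))*(-4*sqrt(10)) = (97*11)*(-4*sqrt(10)) = 1067*(-4*sqrt(10)) = -4268*sqrt(10)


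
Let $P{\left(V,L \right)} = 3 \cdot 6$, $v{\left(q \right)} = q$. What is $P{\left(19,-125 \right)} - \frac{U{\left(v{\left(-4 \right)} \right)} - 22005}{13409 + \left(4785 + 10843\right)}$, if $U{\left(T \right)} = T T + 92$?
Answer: $\frac{181521}{9679} \approx 18.754$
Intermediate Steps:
$U{\left(T \right)} = 92 + T^{2}$ ($U{\left(T \right)} = T^{2} + 92 = 92 + T^{2}$)
$P{\left(V,L \right)} = 18$
$P{\left(19,-125 \right)} - \frac{U{\left(v{\left(-4 \right)} \right)} - 22005}{13409 + \left(4785 + 10843\right)} = 18 - \frac{\left(92 + \left(-4\right)^{2}\right) - 22005}{13409 + \left(4785 + 10843\right)} = 18 - \frac{\left(92 + 16\right) - 22005}{13409 + 15628} = 18 - \frac{108 - 22005}{29037} = 18 - \left(-21897\right) \frac{1}{29037} = 18 - - \frac{7299}{9679} = 18 + \frac{7299}{9679} = \frac{181521}{9679}$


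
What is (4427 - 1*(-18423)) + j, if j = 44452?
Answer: 67302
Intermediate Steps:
(4427 - 1*(-18423)) + j = (4427 - 1*(-18423)) + 44452 = (4427 + 18423) + 44452 = 22850 + 44452 = 67302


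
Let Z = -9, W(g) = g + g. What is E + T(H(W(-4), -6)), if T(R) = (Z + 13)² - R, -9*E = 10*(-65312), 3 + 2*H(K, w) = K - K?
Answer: 1306555/18 ≈ 72586.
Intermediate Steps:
W(g) = 2*g
H(K, w) = -3/2 (H(K, w) = -3/2 + (K - K)/2 = -3/2 + (½)*0 = -3/2 + 0 = -3/2)
E = 653120/9 (E = -10*(-65312)/9 = -⅑*(-653120) = 653120/9 ≈ 72569.)
T(R) = 16 - R (T(R) = (-9 + 13)² - R = 4² - R = 16 - R)
E + T(H(W(-4), -6)) = 653120/9 + (16 - 1*(-3/2)) = 653120/9 + (16 + 3/2) = 653120/9 + 35/2 = 1306555/18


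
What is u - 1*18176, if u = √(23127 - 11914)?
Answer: -18176 + √11213 ≈ -18070.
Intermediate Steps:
u = √11213 ≈ 105.89
u - 1*18176 = √11213 - 1*18176 = √11213 - 18176 = -18176 + √11213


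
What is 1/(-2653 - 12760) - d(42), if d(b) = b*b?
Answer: -27188533/15413 ≈ -1764.0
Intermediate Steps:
d(b) = b**2
1/(-2653 - 12760) - d(42) = 1/(-2653 - 12760) - 1*42**2 = 1/(-15413) - 1*1764 = -1/15413 - 1764 = -27188533/15413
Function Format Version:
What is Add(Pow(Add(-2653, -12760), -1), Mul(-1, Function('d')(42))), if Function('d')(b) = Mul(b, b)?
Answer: Rational(-27188533, 15413) ≈ -1764.0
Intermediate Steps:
Function('d')(b) = Pow(b, 2)
Add(Pow(Add(-2653, -12760), -1), Mul(-1, Function('d')(42))) = Add(Pow(Add(-2653, -12760), -1), Mul(-1, Pow(42, 2))) = Add(Pow(-15413, -1), Mul(-1, 1764)) = Add(Rational(-1, 15413), -1764) = Rational(-27188533, 15413)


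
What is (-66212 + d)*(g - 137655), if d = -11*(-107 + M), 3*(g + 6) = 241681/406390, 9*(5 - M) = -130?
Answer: 9855761651816836/1097253 ≈ 8.9822e+9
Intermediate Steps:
M = 175/9 (M = 5 - ⅑*(-130) = 5 + 130/9 = 175/9 ≈ 19.444)
g = -7073339/1219170 (g = -6 + (241681/406390)/3 = -6 + (241681*(1/406390))/3 = -6 + (⅓)*(241681/406390) = -6 + 241681/1219170 = -7073339/1219170 ≈ -5.8018)
d = 8668/9 (d = -11*(-107 + 175/9) = -11*(-788/9) = 8668/9 ≈ 963.11)
(-66212 + d)*(g - 137655) = (-66212 + 8668/9)*(-7073339/1219170 - 137655) = -587240/9*(-167831919689/1219170) = 9855761651816836/1097253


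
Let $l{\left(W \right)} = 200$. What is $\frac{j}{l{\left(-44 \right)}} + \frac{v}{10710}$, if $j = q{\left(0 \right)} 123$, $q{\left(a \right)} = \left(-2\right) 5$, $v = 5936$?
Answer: $- \frac{17123}{3060} \approx -5.5957$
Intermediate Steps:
$q{\left(a \right)} = -10$
$j = -1230$ ($j = \left(-10\right) 123 = -1230$)
$\frac{j}{l{\left(-44 \right)}} + \frac{v}{10710} = - \frac{1230}{200} + \frac{5936}{10710} = \left(-1230\right) \frac{1}{200} + 5936 \cdot \frac{1}{10710} = - \frac{123}{20} + \frac{424}{765} = - \frac{17123}{3060}$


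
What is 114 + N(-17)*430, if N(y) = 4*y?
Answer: -29126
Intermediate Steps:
114 + N(-17)*430 = 114 + (4*(-17))*430 = 114 - 68*430 = 114 - 29240 = -29126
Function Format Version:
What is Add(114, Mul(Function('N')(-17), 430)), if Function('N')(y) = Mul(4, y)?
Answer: -29126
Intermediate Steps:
Add(114, Mul(Function('N')(-17), 430)) = Add(114, Mul(Mul(4, -17), 430)) = Add(114, Mul(-68, 430)) = Add(114, -29240) = -29126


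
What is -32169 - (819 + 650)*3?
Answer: -36576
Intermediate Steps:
-32169 - (819 + 650)*3 = -32169 - 1469*3 = -32169 - 1*4407 = -32169 - 4407 = -36576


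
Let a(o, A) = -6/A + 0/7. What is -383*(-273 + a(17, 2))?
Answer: 105708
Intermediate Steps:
a(o, A) = -6/A (a(o, A) = -6/A + 0*(⅐) = -6/A + 0 = -6/A)
-383*(-273 + a(17, 2)) = -383*(-273 - 6/2) = -383*(-273 - 6*½) = -383*(-273 - 3) = -383*(-276) = 105708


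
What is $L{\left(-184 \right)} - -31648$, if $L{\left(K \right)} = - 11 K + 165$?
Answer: $33837$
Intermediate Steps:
$L{\left(K \right)} = 165 - 11 K$
$L{\left(-184 \right)} - -31648 = \left(165 - -2024\right) - -31648 = \left(165 + 2024\right) + 31648 = 2189 + 31648 = 33837$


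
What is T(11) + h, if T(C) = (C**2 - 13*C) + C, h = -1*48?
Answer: -59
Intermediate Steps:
h = -48
T(C) = C**2 - 12*C
T(11) + h = 11*(-12 + 11) - 48 = 11*(-1) - 48 = -11 - 48 = -59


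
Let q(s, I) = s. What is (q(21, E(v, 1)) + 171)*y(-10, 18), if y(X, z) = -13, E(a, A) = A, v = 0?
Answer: -2496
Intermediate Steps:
(q(21, E(v, 1)) + 171)*y(-10, 18) = (21 + 171)*(-13) = 192*(-13) = -2496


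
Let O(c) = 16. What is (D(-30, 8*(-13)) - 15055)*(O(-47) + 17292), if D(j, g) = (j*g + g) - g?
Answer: -206570980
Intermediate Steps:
D(j, g) = g*j (D(j, g) = (g*j + g) - g = (g + g*j) - g = g*j)
(D(-30, 8*(-13)) - 15055)*(O(-47) + 17292) = ((8*(-13))*(-30) - 15055)*(16 + 17292) = (-104*(-30) - 15055)*17308 = (3120 - 15055)*17308 = -11935*17308 = -206570980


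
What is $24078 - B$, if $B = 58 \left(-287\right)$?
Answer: $40724$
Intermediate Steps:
$B = -16646$
$24078 - B = 24078 - -16646 = 24078 + 16646 = 40724$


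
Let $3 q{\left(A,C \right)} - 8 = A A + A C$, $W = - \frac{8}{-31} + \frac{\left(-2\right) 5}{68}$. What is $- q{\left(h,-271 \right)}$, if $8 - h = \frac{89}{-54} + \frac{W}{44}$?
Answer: $\frac{3939978629495135}{4703653893312} \approx 837.64$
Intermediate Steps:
$W = \frac{117}{1054}$ ($W = \left(-8\right) \left(- \frac{1}{31}\right) - \frac{5}{34} = \frac{8}{31} - \frac{5}{34} = \frac{117}{1054} \approx 0.11101$)
$h = \frac{12077789}{1252152}$ ($h = 8 - \left(\frac{89}{-54} + \frac{117}{1054 \cdot 44}\right) = 8 - \left(89 \left(- \frac{1}{54}\right) + \frac{117}{1054} \cdot \frac{1}{44}\right) = 8 - \left(- \frac{89}{54} + \frac{117}{46376}\right) = 8 - - \frac{2060573}{1252152} = 8 + \frac{2060573}{1252152} = \frac{12077789}{1252152} \approx 9.6456$)
$q{\left(A,C \right)} = \frac{8}{3} + \frac{A^{2}}{3} + \frac{A C}{3}$ ($q{\left(A,C \right)} = \frac{8}{3} + \frac{A A + A C}{3} = \frac{8}{3} + \frac{A^{2} + A C}{3} = \frac{8}{3} + \left(\frac{A^{2}}{3} + \frac{A C}{3}\right) = \frac{8}{3} + \frac{A^{2}}{3} + \frac{A C}{3}$)
$- q{\left(h,-271 \right)} = - (\frac{8}{3} + \frac{\left(\frac{12077789}{1252152}\right)^{2}}{3} + \frac{1}{3} \cdot \frac{12077789}{1252152} \left(-271\right)) = - (\frac{8}{3} + \frac{1}{3} \cdot \frac{145872987128521}{1567884631104} - \frac{3273080819}{3756456}) = - (\frac{8}{3} + \frac{145872987128521}{4703653893312} - \frac{3273080819}{3756456}) = \left(-1\right) \left(- \frac{3939978629495135}{4703653893312}\right) = \frac{3939978629495135}{4703653893312}$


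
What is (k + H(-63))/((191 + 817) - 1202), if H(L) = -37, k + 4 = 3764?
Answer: -3723/194 ≈ -19.191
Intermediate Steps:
k = 3760 (k = -4 + 3764 = 3760)
(k + H(-63))/((191 + 817) - 1202) = (3760 - 37)/((191 + 817) - 1202) = 3723/(1008 - 1202) = 3723/(-194) = 3723*(-1/194) = -3723/194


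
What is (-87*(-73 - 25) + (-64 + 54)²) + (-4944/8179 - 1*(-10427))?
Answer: 155829543/8179 ≈ 19052.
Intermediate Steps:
(-87*(-73 - 25) + (-64 + 54)²) + (-4944/8179 - 1*(-10427)) = (-87*(-98) + (-10)²) + (-4944*1/8179 + 10427) = (8526 + 100) + (-4944/8179 + 10427) = 8626 + 85277489/8179 = 155829543/8179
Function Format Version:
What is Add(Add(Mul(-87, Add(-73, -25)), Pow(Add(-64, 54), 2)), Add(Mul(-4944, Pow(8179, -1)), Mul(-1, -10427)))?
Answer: Rational(155829543, 8179) ≈ 19052.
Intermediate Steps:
Add(Add(Mul(-87, Add(-73, -25)), Pow(Add(-64, 54), 2)), Add(Mul(-4944, Pow(8179, -1)), Mul(-1, -10427))) = Add(Add(Mul(-87, -98), Pow(-10, 2)), Add(Mul(-4944, Rational(1, 8179)), 10427)) = Add(Add(8526, 100), Add(Rational(-4944, 8179), 10427)) = Add(8626, Rational(85277489, 8179)) = Rational(155829543, 8179)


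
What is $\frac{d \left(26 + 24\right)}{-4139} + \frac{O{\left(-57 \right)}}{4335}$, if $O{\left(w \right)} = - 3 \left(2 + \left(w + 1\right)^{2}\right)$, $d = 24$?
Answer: $- \frac{14722182}{5980855} \approx -2.4616$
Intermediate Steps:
$O{\left(w \right)} = -6 - 3 \left(1 + w\right)^{2}$ ($O{\left(w \right)} = - 3 \left(2 + \left(1 + w\right)^{2}\right) = -6 - 3 \left(1 + w\right)^{2}$)
$\frac{d \left(26 + 24\right)}{-4139} + \frac{O{\left(-57 \right)}}{4335} = \frac{24 \left(26 + 24\right)}{-4139} + \frac{-6 - 3 \left(1 - 57\right)^{2}}{4335} = 24 \cdot 50 \left(- \frac{1}{4139}\right) + \left(-6 - 3 \left(-56\right)^{2}\right) \frac{1}{4335} = 1200 \left(- \frac{1}{4139}\right) + \left(-6 - 9408\right) \frac{1}{4335} = - \frac{1200}{4139} + \left(-6 - 9408\right) \frac{1}{4335} = - \frac{1200}{4139} - \frac{3138}{1445} = - \frac{14722182}{5980855}$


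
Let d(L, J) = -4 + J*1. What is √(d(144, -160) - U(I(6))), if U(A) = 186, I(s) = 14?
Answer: 5*I*√14 ≈ 18.708*I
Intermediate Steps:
d(L, J) = -4 + J
√(d(144, -160) - U(I(6))) = √((-4 - 160) - 1*186) = √(-164 - 186) = √(-350) = 5*I*√14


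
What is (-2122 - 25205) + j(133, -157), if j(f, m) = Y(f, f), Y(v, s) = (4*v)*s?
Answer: 43429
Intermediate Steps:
Y(v, s) = 4*s*v
j(f, m) = 4*f² (j(f, m) = 4*f*f = 4*f²)
(-2122 - 25205) + j(133, -157) = (-2122 - 25205) + 4*133² = -27327 + 4*17689 = -27327 + 70756 = 43429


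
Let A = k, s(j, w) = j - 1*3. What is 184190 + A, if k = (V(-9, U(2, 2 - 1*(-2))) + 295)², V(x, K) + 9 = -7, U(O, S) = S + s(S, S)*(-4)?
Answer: 262031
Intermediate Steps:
s(j, w) = -3 + j (s(j, w) = j - 3 = -3 + j)
U(O, S) = 12 - 3*S (U(O, S) = S + (-3 + S)*(-4) = S + (12 - 4*S) = 12 - 3*S)
V(x, K) = -16 (V(x, K) = -9 - 7 = -16)
k = 77841 (k = (-16 + 295)² = 279² = 77841)
A = 77841
184190 + A = 184190 + 77841 = 262031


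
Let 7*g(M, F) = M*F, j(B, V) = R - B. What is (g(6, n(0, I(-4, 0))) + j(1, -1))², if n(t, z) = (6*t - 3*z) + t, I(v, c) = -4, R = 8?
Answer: 14641/49 ≈ 298.80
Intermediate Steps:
n(t, z) = -3*z + 7*t (n(t, z) = (-3*z + 6*t) + t = -3*z + 7*t)
j(B, V) = 8 - B
g(M, F) = F*M/7 (g(M, F) = (M*F)/7 = (F*M)/7 = F*M/7)
(g(6, n(0, I(-4, 0))) + j(1, -1))² = ((⅐)*(-3*(-4) + 7*0)*6 + (8 - 1*1))² = ((⅐)*(12 + 0)*6 + (8 - 1))² = ((⅐)*12*6 + 7)² = (72/7 + 7)² = (121/7)² = 14641/49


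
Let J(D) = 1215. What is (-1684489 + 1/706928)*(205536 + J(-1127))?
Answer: -246201662739229041/706928 ≈ -3.4827e+11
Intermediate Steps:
(-1684489 + 1/706928)*(205536 + J(-1127)) = (-1684489 + 1/706928)*(205536 + 1215) = (-1684489 + 1/706928)*206751 = -1190812439791/706928*206751 = -246201662739229041/706928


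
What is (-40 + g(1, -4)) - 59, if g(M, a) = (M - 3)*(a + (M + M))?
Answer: -95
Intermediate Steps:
g(M, a) = (-3 + M)*(a + 2*M)
(-40 + g(1, -4)) - 59 = (-40 + (-6*1 - 3*(-4) + 2*1² + 1*(-4))) - 59 = (-40 + (-6 + 12 + 2*1 - 4)) - 59 = (-40 + (-6 + 12 + 2 - 4)) - 59 = (-40 + 4) - 59 = -36 - 59 = -95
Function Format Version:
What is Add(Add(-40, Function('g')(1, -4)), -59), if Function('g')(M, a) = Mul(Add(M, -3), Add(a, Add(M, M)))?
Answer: -95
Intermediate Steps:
Function('g')(M, a) = Mul(Add(-3, M), Add(a, Mul(2, M)))
Add(Add(-40, Function('g')(1, -4)), -59) = Add(Add(-40, Add(Mul(-6, 1), Mul(-3, -4), Mul(2, Pow(1, 2)), Mul(1, -4))), -59) = Add(Add(-40, Add(-6, 12, Mul(2, 1), -4)), -59) = Add(Add(-40, Add(-6, 12, 2, -4)), -59) = Add(Add(-40, 4), -59) = Add(-36, -59) = -95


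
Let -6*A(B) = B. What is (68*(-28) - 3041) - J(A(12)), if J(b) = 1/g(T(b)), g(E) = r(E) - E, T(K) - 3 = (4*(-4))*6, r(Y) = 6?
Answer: -489556/99 ≈ -4945.0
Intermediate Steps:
A(B) = -B/6
T(K) = -93 (T(K) = 3 + (4*(-4))*6 = 3 - 16*6 = 3 - 96 = -93)
g(E) = 6 - E
J(b) = 1/99 (J(b) = 1/(6 - 1*(-93)) = 1/(6 + 93) = 1/99)
(68*(-28) - 3041) - J(A(12)) = (68*(-28) - 3041) - 1*1/99 = (-1904 - 3041) - 1/99 = -4945 - 1/99 = -489556/99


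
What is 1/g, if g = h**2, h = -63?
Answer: 1/3969 ≈ 0.00025195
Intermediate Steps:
g = 3969 (g = (-63)**2 = 3969)
1/g = 1/3969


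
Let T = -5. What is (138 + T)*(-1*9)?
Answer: -1197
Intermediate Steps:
(138 + T)*(-1*9) = (138 - 5)*(-1*9) = 133*(-9) = -1197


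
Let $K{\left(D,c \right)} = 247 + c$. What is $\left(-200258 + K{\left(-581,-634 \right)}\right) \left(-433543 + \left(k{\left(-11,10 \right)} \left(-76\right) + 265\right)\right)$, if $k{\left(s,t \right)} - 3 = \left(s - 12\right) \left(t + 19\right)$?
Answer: $76809715030$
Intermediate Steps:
$k{\left(s,t \right)} = 3 + \left(-12 + s\right) \left(19 + t\right)$ ($k{\left(s,t \right)} = 3 + \left(s - 12\right) \left(t + 19\right) = 3 + \left(-12 + s\right) \left(19 + t\right)$)
$\left(-200258 + K{\left(-581,-634 \right)}\right) \left(-433543 + \left(k{\left(-11,10 \right)} \left(-76\right) + 265\right)\right) = \left(-200258 + \left(247 - 634\right)\right) \left(-433543 + \left(\left(-225 - 120 + 19 \left(-11\right) - 110\right) \left(-76\right) + 265\right)\right) = \left(-200258 - 387\right) \left(-433543 + \left(\left(-225 - 120 - 209 - 110\right) \left(-76\right) + 265\right)\right) = - 200645 \left(-433543 + \left(\left(-664\right) \left(-76\right) + 265\right)\right) = - 200645 \left(-433543 + \left(50464 + 265\right)\right) = - 200645 \left(-433543 + 50729\right) = \left(-200645\right) \left(-382814\right) = 76809715030$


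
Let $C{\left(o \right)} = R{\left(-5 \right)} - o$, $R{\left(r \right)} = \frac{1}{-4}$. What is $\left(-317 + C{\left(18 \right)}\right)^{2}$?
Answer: $\frac{1798281}{16} \approx 1.1239 \cdot 10^{5}$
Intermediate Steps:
$R{\left(r \right)} = - \frac{1}{4}$
$C{\left(o \right)} = - \frac{1}{4} - o$
$\left(-317 + C{\left(18 \right)}\right)^{2} = \left(-317 - \frac{73}{4}\right)^{2} = \left(- \frac{1341}{4}\right)^{2} = \frac{1798281}{16}$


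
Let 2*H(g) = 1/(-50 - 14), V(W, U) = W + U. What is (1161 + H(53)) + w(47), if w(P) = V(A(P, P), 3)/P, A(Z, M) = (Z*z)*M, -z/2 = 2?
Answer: 5853905/6016 ≈ 973.06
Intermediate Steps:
z = -4 (z = -2*2 = -4)
A(Z, M) = -4*M*Z (A(Z, M) = (Z*(-4))*M = (-4*Z)*M = -4*M*Z)
V(W, U) = U + W
H(g) = -1/128 (H(g) = 1/(2*(-50 - 14)) = (½)/(-64) = (½)*(-1/64) = -1/128)
w(P) = (3 - 4*P²)/P (w(P) = (3 - 4*P*P)/P = (3 - 4*P²)/P)
(1161 + H(53)) + w(47) = (1161 - 1/128) + (-4*47 + 3/47) = 148607/128 + (-188 + 3*(1/47)) = 148607/128 + (-188 + 3/47) = 148607/128 - 8833/47 = 5853905/6016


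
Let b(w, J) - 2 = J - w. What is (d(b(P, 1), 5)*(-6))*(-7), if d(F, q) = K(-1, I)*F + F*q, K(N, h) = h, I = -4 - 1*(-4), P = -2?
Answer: 1050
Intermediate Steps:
I = 0 (I = -4 + 4 = 0)
b(w, J) = 2 + J - w (b(w, J) = 2 + (J - w) = 2 + J - w)
d(F, q) = F*q (d(F, q) = 0*F + F*q = 0 + F*q = F*q)
(d(b(P, 1), 5)*(-6))*(-7) = (((2 + 1 - 1*(-2))*5)*(-6))*(-7) = (((2 + 1 + 2)*5)*(-6))*(-7) = ((5*5)*(-6))*(-7) = (25*(-6))*(-7) = -150*(-7) = 1050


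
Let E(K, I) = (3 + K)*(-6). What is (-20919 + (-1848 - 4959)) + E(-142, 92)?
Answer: -26892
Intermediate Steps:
E(K, I) = -18 - 6*K
(-20919 + (-1848 - 4959)) + E(-142, 92) = (-20919 + (-1848 - 4959)) + (-18 - 6*(-142)) = (-20919 - 6807) + (-18 + 852) = -27726 + 834 = -26892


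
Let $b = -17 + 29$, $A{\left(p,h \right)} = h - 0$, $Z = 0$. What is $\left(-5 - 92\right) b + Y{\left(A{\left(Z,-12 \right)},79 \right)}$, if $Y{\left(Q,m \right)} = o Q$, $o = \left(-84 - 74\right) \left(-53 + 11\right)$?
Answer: $-80796$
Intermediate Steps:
$o = 6636$ ($o = \left(-158\right) \left(-42\right) = 6636$)
$A{\left(p,h \right)} = h$ ($A{\left(p,h \right)} = h + 0 = h$)
$Y{\left(Q,m \right)} = 6636 Q$
$b = 12$
$\left(-5 - 92\right) b + Y{\left(A{\left(Z,-12 \right)},79 \right)} = \left(-5 - 92\right) 12 + 6636 \left(-12\right) = \left(-97\right) 12 - 79632 = -1164 - 79632 = -80796$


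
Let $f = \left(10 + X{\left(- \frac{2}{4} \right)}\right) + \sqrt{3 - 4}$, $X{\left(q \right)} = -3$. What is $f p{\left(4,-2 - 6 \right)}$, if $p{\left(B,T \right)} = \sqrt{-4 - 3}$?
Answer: $i \sqrt{7} \left(7 + i\right) \approx -2.6458 + 18.52 i$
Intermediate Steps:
$p{\left(B,T \right)} = i \sqrt{7}$ ($p{\left(B,T \right)} = \sqrt{-7} = i \sqrt{7}$)
$f = 7 + i$ ($f = \left(10 - 3\right) + \sqrt{3 - 4} = 7 + \sqrt{-1} = 7 + i \approx 7.0 + 1.0 i$)
$f p{\left(4,-2 - 6 \right)} = \left(7 + i\right) i \sqrt{7} = i \sqrt{7} \left(7 + i\right)$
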